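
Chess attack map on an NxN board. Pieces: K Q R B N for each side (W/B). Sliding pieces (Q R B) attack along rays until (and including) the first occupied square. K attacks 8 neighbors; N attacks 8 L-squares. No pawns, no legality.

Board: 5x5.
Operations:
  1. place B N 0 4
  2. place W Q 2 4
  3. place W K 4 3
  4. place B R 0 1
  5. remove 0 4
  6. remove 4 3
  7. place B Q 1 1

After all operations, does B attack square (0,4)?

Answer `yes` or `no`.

Op 1: place BN@(0,4)
Op 2: place WQ@(2,4)
Op 3: place WK@(4,3)
Op 4: place BR@(0,1)
Op 5: remove (0,4)
Op 6: remove (4,3)
Op 7: place BQ@(1,1)
Per-piece attacks for B:
  BR@(0,1): attacks (0,2) (0,3) (0,4) (0,0) (1,1) [ray(1,0) blocked at (1,1)]
  BQ@(1,1): attacks (1,2) (1,3) (1,4) (1,0) (2,1) (3,1) (4,1) (0,1) (2,2) (3,3) (4,4) (2,0) (0,2) (0,0) [ray(-1,0) blocked at (0,1)]
B attacks (0,4): yes

Answer: yes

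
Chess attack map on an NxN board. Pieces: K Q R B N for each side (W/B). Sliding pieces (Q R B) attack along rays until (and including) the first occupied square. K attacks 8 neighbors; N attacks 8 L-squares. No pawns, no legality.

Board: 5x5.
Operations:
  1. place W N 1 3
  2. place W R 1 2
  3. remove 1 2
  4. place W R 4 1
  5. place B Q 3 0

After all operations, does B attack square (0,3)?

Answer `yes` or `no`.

Answer: yes

Derivation:
Op 1: place WN@(1,3)
Op 2: place WR@(1,2)
Op 3: remove (1,2)
Op 4: place WR@(4,1)
Op 5: place BQ@(3,0)
Per-piece attacks for B:
  BQ@(3,0): attacks (3,1) (3,2) (3,3) (3,4) (4,0) (2,0) (1,0) (0,0) (4,1) (2,1) (1,2) (0,3) [ray(1,1) blocked at (4,1)]
B attacks (0,3): yes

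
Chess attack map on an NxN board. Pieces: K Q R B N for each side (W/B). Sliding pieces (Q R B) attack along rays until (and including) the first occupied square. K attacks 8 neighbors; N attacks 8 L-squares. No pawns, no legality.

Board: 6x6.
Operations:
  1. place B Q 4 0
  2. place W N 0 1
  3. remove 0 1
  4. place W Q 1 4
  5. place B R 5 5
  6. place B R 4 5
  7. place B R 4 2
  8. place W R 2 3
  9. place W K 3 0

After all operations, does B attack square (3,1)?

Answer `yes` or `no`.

Answer: yes

Derivation:
Op 1: place BQ@(4,0)
Op 2: place WN@(0,1)
Op 3: remove (0,1)
Op 4: place WQ@(1,4)
Op 5: place BR@(5,5)
Op 6: place BR@(4,5)
Op 7: place BR@(4,2)
Op 8: place WR@(2,3)
Op 9: place WK@(3,0)
Per-piece attacks for B:
  BQ@(4,0): attacks (4,1) (4,2) (5,0) (3,0) (5,1) (3,1) (2,2) (1,3) (0,4) [ray(0,1) blocked at (4,2); ray(-1,0) blocked at (3,0)]
  BR@(4,2): attacks (4,3) (4,4) (4,5) (4,1) (4,0) (5,2) (3,2) (2,2) (1,2) (0,2) [ray(0,1) blocked at (4,5); ray(0,-1) blocked at (4,0)]
  BR@(4,5): attacks (4,4) (4,3) (4,2) (5,5) (3,5) (2,5) (1,5) (0,5) [ray(0,-1) blocked at (4,2); ray(1,0) blocked at (5,5)]
  BR@(5,5): attacks (5,4) (5,3) (5,2) (5,1) (5,0) (4,5) [ray(-1,0) blocked at (4,5)]
B attacks (3,1): yes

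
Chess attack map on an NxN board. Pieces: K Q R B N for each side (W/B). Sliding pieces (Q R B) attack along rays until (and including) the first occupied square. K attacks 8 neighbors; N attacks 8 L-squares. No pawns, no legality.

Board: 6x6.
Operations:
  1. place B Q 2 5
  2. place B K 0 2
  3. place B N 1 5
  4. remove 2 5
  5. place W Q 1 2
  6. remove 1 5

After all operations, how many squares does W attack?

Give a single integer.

Op 1: place BQ@(2,5)
Op 2: place BK@(0,2)
Op 3: place BN@(1,5)
Op 4: remove (2,5)
Op 5: place WQ@(1,2)
Op 6: remove (1,5)
Per-piece attacks for W:
  WQ@(1,2): attacks (1,3) (1,4) (1,5) (1,1) (1,0) (2,2) (3,2) (4,2) (5,2) (0,2) (2,3) (3,4) (4,5) (2,1) (3,0) (0,3) (0,1) [ray(-1,0) blocked at (0,2)]
Union (17 distinct): (0,1) (0,2) (0,3) (1,0) (1,1) (1,3) (1,4) (1,5) (2,1) (2,2) (2,3) (3,0) (3,2) (3,4) (4,2) (4,5) (5,2)

Answer: 17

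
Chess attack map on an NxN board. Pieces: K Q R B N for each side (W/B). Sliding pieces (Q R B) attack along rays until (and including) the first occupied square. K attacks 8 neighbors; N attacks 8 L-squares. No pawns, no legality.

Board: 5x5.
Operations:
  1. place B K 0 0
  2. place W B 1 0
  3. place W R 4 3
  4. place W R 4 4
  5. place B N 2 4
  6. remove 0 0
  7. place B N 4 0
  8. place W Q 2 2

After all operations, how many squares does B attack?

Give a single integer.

Answer: 5

Derivation:
Op 1: place BK@(0,0)
Op 2: place WB@(1,0)
Op 3: place WR@(4,3)
Op 4: place WR@(4,4)
Op 5: place BN@(2,4)
Op 6: remove (0,0)
Op 7: place BN@(4,0)
Op 8: place WQ@(2,2)
Per-piece attacks for B:
  BN@(2,4): attacks (3,2) (4,3) (1,2) (0,3)
  BN@(4,0): attacks (3,2) (2,1)
Union (5 distinct): (0,3) (1,2) (2,1) (3,2) (4,3)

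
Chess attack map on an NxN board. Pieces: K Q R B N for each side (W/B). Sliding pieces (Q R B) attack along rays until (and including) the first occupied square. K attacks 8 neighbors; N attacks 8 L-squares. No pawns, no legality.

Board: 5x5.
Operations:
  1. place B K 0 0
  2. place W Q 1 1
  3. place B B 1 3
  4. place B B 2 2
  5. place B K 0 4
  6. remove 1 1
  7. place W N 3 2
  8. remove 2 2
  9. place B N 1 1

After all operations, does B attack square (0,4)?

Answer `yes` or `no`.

Answer: yes

Derivation:
Op 1: place BK@(0,0)
Op 2: place WQ@(1,1)
Op 3: place BB@(1,3)
Op 4: place BB@(2,2)
Op 5: place BK@(0,4)
Op 6: remove (1,1)
Op 7: place WN@(3,2)
Op 8: remove (2,2)
Op 9: place BN@(1,1)
Per-piece attacks for B:
  BK@(0,0): attacks (0,1) (1,0) (1,1)
  BK@(0,4): attacks (0,3) (1,4) (1,3)
  BN@(1,1): attacks (2,3) (3,2) (0,3) (3,0)
  BB@(1,3): attacks (2,4) (2,2) (3,1) (4,0) (0,4) (0,2) [ray(-1,1) blocked at (0,4)]
B attacks (0,4): yes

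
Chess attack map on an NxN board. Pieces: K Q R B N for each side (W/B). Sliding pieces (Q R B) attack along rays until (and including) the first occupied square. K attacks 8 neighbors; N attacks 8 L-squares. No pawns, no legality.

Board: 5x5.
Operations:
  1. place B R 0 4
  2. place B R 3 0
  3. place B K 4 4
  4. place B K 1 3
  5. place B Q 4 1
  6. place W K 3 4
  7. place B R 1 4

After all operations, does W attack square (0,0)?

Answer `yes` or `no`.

Answer: no

Derivation:
Op 1: place BR@(0,4)
Op 2: place BR@(3,0)
Op 3: place BK@(4,4)
Op 4: place BK@(1,3)
Op 5: place BQ@(4,1)
Op 6: place WK@(3,4)
Op 7: place BR@(1,4)
Per-piece attacks for W:
  WK@(3,4): attacks (3,3) (4,4) (2,4) (4,3) (2,3)
W attacks (0,0): no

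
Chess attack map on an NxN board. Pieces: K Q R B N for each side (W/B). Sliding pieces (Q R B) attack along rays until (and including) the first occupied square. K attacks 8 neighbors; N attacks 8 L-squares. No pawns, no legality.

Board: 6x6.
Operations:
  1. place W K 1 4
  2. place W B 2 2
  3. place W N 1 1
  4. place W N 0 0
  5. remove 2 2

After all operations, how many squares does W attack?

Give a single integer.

Op 1: place WK@(1,4)
Op 2: place WB@(2,2)
Op 3: place WN@(1,1)
Op 4: place WN@(0,0)
Op 5: remove (2,2)
Per-piece attacks for W:
  WN@(0,0): attacks (1,2) (2,1)
  WN@(1,1): attacks (2,3) (3,2) (0,3) (3,0)
  WK@(1,4): attacks (1,5) (1,3) (2,4) (0,4) (2,5) (2,3) (0,5) (0,3)
Union (12 distinct): (0,3) (0,4) (0,5) (1,2) (1,3) (1,5) (2,1) (2,3) (2,4) (2,5) (3,0) (3,2)

Answer: 12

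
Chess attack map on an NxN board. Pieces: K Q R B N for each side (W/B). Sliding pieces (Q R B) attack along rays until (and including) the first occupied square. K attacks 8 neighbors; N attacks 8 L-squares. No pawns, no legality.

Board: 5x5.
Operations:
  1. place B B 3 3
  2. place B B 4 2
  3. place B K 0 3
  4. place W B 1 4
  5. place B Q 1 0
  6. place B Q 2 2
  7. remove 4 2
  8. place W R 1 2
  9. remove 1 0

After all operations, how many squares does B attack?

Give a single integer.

Answer: 18

Derivation:
Op 1: place BB@(3,3)
Op 2: place BB@(4,2)
Op 3: place BK@(0,3)
Op 4: place WB@(1,4)
Op 5: place BQ@(1,0)
Op 6: place BQ@(2,2)
Op 7: remove (4,2)
Op 8: place WR@(1,2)
Op 9: remove (1,0)
Per-piece attacks for B:
  BK@(0,3): attacks (0,4) (0,2) (1,3) (1,4) (1,2)
  BQ@(2,2): attacks (2,3) (2,4) (2,1) (2,0) (3,2) (4,2) (1,2) (3,3) (3,1) (4,0) (1,3) (0,4) (1,1) (0,0) [ray(-1,0) blocked at (1,2); ray(1,1) blocked at (3,3)]
  BB@(3,3): attacks (4,4) (4,2) (2,4) (2,2) [ray(-1,-1) blocked at (2,2)]
Union (18 distinct): (0,0) (0,2) (0,4) (1,1) (1,2) (1,3) (1,4) (2,0) (2,1) (2,2) (2,3) (2,4) (3,1) (3,2) (3,3) (4,0) (4,2) (4,4)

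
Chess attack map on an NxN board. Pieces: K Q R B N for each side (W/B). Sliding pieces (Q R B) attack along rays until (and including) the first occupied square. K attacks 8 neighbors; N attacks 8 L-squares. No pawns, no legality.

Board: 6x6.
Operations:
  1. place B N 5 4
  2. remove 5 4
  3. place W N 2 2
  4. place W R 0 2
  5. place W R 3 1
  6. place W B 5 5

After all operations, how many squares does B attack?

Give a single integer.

Op 1: place BN@(5,4)
Op 2: remove (5,4)
Op 3: place WN@(2,2)
Op 4: place WR@(0,2)
Op 5: place WR@(3,1)
Op 6: place WB@(5,5)
Per-piece attacks for B:
Union (0 distinct): (none)

Answer: 0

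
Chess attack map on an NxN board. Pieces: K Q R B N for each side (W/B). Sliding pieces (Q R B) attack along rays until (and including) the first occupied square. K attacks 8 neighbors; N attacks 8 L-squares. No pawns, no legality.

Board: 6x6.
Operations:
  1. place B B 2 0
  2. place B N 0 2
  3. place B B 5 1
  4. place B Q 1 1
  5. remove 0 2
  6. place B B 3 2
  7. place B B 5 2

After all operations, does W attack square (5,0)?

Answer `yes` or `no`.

Answer: no

Derivation:
Op 1: place BB@(2,0)
Op 2: place BN@(0,2)
Op 3: place BB@(5,1)
Op 4: place BQ@(1,1)
Op 5: remove (0,2)
Op 6: place BB@(3,2)
Op 7: place BB@(5,2)
Per-piece attacks for W:
W attacks (5,0): no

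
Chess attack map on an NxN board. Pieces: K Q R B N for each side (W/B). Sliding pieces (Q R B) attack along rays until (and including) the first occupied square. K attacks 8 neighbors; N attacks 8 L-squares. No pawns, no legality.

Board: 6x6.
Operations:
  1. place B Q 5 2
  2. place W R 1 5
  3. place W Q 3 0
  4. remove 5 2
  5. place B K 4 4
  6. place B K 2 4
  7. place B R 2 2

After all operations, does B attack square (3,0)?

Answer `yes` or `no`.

Op 1: place BQ@(5,2)
Op 2: place WR@(1,5)
Op 3: place WQ@(3,0)
Op 4: remove (5,2)
Op 5: place BK@(4,4)
Op 6: place BK@(2,4)
Op 7: place BR@(2,2)
Per-piece attacks for B:
  BR@(2,2): attacks (2,3) (2,4) (2,1) (2,0) (3,2) (4,2) (5,2) (1,2) (0,2) [ray(0,1) blocked at (2,4)]
  BK@(2,4): attacks (2,5) (2,3) (3,4) (1,4) (3,5) (3,3) (1,5) (1,3)
  BK@(4,4): attacks (4,5) (4,3) (5,4) (3,4) (5,5) (5,3) (3,5) (3,3)
B attacks (3,0): no

Answer: no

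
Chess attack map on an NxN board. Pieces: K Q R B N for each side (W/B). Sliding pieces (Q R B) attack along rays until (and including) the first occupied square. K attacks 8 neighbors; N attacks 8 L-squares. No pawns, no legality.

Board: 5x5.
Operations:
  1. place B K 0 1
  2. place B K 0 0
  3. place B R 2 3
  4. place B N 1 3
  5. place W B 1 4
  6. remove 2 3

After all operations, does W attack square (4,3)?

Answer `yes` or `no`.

Answer: no

Derivation:
Op 1: place BK@(0,1)
Op 2: place BK@(0,0)
Op 3: place BR@(2,3)
Op 4: place BN@(1,3)
Op 5: place WB@(1,4)
Op 6: remove (2,3)
Per-piece attacks for W:
  WB@(1,4): attacks (2,3) (3,2) (4,1) (0,3)
W attacks (4,3): no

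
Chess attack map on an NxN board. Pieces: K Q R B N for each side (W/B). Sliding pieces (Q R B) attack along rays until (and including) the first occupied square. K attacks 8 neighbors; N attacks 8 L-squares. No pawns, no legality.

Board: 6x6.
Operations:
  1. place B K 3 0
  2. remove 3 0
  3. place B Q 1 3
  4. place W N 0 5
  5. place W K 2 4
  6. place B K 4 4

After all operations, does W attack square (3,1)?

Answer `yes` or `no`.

Op 1: place BK@(3,0)
Op 2: remove (3,0)
Op 3: place BQ@(1,3)
Op 4: place WN@(0,5)
Op 5: place WK@(2,4)
Op 6: place BK@(4,4)
Per-piece attacks for W:
  WN@(0,5): attacks (1,3) (2,4)
  WK@(2,4): attacks (2,5) (2,3) (3,4) (1,4) (3,5) (3,3) (1,5) (1,3)
W attacks (3,1): no

Answer: no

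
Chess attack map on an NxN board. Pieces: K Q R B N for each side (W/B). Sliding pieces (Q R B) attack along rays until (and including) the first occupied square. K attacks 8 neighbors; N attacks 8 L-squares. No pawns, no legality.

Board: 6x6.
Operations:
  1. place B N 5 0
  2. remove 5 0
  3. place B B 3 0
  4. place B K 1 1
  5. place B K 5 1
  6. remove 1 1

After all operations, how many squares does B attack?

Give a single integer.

Answer: 8

Derivation:
Op 1: place BN@(5,0)
Op 2: remove (5,0)
Op 3: place BB@(3,0)
Op 4: place BK@(1,1)
Op 5: place BK@(5,1)
Op 6: remove (1,1)
Per-piece attacks for B:
  BB@(3,0): attacks (4,1) (5,2) (2,1) (1,2) (0,3)
  BK@(5,1): attacks (5,2) (5,0) (4,1) (4,2) (4,0)
Union (8 distinct): (0,3) (1,2) (2,1) (4,0) (4,1) (4,2) (5,0) (5,2)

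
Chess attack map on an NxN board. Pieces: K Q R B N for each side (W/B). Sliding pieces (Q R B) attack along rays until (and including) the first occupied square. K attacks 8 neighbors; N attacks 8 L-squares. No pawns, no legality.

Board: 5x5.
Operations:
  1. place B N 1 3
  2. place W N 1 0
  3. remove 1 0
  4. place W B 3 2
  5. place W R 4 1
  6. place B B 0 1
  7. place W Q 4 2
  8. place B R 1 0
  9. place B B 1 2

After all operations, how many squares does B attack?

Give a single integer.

Answer: 13

Derivation:
Op 1: place BN@(1,3)
Op 2: place WN@(1,0)
Op 3: remove (1,0)
Op 4: place WB@(3,2)
Op 5: place WR@(4,1)
Op 6: place BB@(0,1)
Op 7: place WQ@(4,2)
Op 8: place BR@(1,0)
Op 9: place BB@(1,2)
Per-piece attacks for B:
  BB@(0,1): attacks (1,2) (1,0) [ray(1,1) blocked at (1,2); ray(1,-1) blocked at (1,0)]
  BR@(1,0): attacks (1,1) (1,2) (2,0) (3,0) (4,0) (0,0) [ray(0,1) blocked at (1,2)]
  BB@(1,2): attacks (2,3) (3,4) (2,1) (3,0) (0,3) (0,1) [ray(-1,-1) blocked at (0,1)]
  BN@(1,3): attacks (3,4) (2,1) (3,2) (0,1)
Union (13 distinct): (0,0) (0,1) (0,3) (1,0) (1,1) (1,2) (2,0) (2,1) (2,3) (3,0) (3,2) (3,4) (4,0)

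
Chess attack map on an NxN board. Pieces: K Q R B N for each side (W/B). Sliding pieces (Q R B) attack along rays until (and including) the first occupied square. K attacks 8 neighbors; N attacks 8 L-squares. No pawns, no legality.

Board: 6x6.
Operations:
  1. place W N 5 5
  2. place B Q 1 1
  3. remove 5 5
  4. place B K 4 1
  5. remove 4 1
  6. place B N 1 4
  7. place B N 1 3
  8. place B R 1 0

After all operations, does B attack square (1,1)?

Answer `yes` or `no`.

Answer: yes

Derivation:
Op 1: place WN@(5,5)
Op 2: place BQ@(1,1)
Op 3: remove (5,5)
Op 4: place BK@(4,1)
Op 5: remove (4,1)
Op 6: place BN@(1,4)
Op 7: place BN@(1,3)
Op 8: place BR@(1,0)
Per-piece attacks for B:
  BR@(1,0): attacks (1,1) (2,0) (3,0) (4,0) (5,0) (0,0) [ray(0,1) blocked at (1,1)]
  BQ@(1,1): attacks (1,2) (1,3) (1,0) (2,1) (3,1) (4,1) (5,1) (0,1) (2,2) (3,3) (4,4) (5,5) (2,0) (0,2) (0,0) [ray(0,1) blocked at (1,3); ray(0,-1) blocked at (1,0)]
  BN@(1,3): attacks (2,5) (3,4) (0,5) (2,1) (3,2) (0,1)
  BN@(1,4): attacks (3,5) (2,2) (3,3) (0,2)
B attacks (1,1): yes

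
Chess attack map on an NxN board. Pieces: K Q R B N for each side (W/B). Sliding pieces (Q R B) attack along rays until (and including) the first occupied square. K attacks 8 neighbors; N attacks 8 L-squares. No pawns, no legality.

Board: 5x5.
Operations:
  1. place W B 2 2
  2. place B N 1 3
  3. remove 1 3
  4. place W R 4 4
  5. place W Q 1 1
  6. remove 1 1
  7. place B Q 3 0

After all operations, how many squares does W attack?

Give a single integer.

Op 1: place WB@(2,2)
Op 2: place BN@(1,3)
Op 3: remove (1,3)
Op 4: place WR@(4,4)
Op 5: place WQ@(1,1)
Op 6: remove (1,1)
Op 7: place BQ@(3,0)
Per-piece attacks for W:
  WB@(2,2): attacks (3,3) (4,4) (3,1) (4,0) (1,3) (0,4) (1,1) (0,0) [ray(1,1) blocked at (4,4)]
  WR@(4,4): attacks (4,3) (4,2) (4,1) (4,0) (3,4) (2,4) (1,4) (0,4)
Union (14 distinct): (0,0) (0,4) (1,1) (1,3) (1,4) (2,4) (3,1) (3,3) (3,4) (4,0) (4,1) (4,2) (4,3) (4,4)

Answer: 14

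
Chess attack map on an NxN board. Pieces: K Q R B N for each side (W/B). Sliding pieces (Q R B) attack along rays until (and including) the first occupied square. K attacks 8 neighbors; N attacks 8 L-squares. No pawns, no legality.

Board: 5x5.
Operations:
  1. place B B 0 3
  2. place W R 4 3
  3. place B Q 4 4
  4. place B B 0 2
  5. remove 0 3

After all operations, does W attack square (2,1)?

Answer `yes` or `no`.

Op 1: place BB@(0,3)
Op 2: place WR@(4,3)
Op 3: place BQ@(4,4)
Op 4: place BB@(0,2)
Op 5: remove (0,3)
Per-piece attacks for W:
  WR@(4,3): attacks (4,4) (4,2) (4,1) (4,0) (3,3) (2,3) (1,3) (0,3) [ray(0,1) blocked at (4,4)]
W attacks (2,1): no

Answer: no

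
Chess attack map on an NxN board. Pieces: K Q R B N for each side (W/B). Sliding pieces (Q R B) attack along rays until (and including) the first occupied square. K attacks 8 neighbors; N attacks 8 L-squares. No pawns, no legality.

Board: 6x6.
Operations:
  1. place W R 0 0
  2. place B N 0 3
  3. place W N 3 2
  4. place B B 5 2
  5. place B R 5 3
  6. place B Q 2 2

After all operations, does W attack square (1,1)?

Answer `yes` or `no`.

Op 1: place WR@(0,0)
Op 2: place BN@(0,3)
Op 3: place WN@(3,2)
Op 4: place BB@(5,2)
Op 5: place BR@(5,3)
Op 6: place BQ@(2,2)
Per-piece attacks for W:
  WR@(0,0): attacks (0,1) (0,2) (0,3) (1,0) (2,0) (3,0) (4,0) (5,0) [ray(0,1) blocked at (0,3)]
  WN@(3,2): attacks (4,4) (5,3) (2,4) (1,3) (4,0) (5,1) (2,0) (1,1)
W attacks (1,1): yes

Answer: yes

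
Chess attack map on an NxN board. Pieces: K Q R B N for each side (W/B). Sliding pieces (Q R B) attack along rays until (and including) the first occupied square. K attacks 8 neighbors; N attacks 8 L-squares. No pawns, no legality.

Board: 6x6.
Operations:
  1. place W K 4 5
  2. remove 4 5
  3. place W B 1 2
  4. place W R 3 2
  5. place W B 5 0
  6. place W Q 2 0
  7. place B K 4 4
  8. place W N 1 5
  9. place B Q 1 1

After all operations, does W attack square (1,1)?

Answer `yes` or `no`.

Answer: yes

Derivation:
Op 1: place WK@(4,5)
Op 2: remove (4,5)
Op 3: place WB@(1,2)
Op 4: place WR@(3,2)
Op 5: place WB@(5,0)
Op 6: place WQ@(2,0)
Op 7: place BK@(4,4)
Op 8: place WN@(1,5)
Op 9: place BQ@(1,1)
Per-piece attacks for W:
  WB@(1,2): attacks (2,3) (3,4) (4,5) (2,1) (3,0) (0,3) (0,1)
  WN@(1,5): attacks (2,3) (3,4) (0,3)
  WQ@(2,0): attacks (2,1) (2,2) (2,3) (2,4) (2,5) (3,0) (4,0) (5,0) (1,0) (0,0) (3,1) (4,2) (5,3) (1,1) [ray(1,0) blocked at (5,0); ray(-1,1) blocked at (1,1)]
  WR@(3,2): attacks (3,3) (3,4) (3,5) (3,1) (3,0) (4,2) (5,2) (2,2) (1,2) [ray(-1,0) blocked at (1,2)]
  WB@(5,0): attacks (4,1) (3,2) [ray(-1,1) blocked at (3,2)]
W attacks (1,1): yes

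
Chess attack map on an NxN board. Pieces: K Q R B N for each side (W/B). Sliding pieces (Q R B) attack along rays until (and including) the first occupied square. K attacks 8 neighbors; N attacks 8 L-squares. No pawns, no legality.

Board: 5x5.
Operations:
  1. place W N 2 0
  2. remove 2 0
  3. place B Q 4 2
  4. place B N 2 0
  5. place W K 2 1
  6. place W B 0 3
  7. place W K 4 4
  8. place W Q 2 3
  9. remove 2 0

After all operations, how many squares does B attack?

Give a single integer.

Answer: 12

Derivation:
Op 1: place WN@(2,0)
Op 2: remove (2,0)
Op 3: place BQ@(4,2)
Op 4: place BN@(2,0)
Op 5: place WK@(2,1)
Op 6: place WB@(0,3)
Op 7: place WK@(4,4)
Op 8: place WQ@(2,3)
Op 9: remove (2,0)
Per-piece attacks for B:
  BQ@(4,2): attacks (4,3) (4,4) (4,1) (4,0) (3,2) (2,2) (1,2) (0,2) (3,3) (2,4) (3,1) (2,0) [ray(0,1) blocked at (4,4)]
Union (12 distinct): (0,2) (1,2) (2,0) (2,2) (2,4) (3,1) (3,2) (3,3) (4,0) (4,1) (4,3) (4,4)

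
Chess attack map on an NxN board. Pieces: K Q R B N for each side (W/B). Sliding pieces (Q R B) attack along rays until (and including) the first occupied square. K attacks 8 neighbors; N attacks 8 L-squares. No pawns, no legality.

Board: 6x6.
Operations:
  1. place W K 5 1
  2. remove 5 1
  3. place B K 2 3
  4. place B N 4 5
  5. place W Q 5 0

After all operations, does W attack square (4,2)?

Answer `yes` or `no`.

Answer: no

Derivation:
Op 1: place WK@(5,1)
Op 2: remove (5,1)
Op 3: place BK@(2,3)
Op 4: place BN@(4,5)
Op 5: place WQ@(5,0)
Per-piece attacks for W:
  WQ@(5,0): attacks (5,1) (5,2) (5,3) (5,4) (5,5) (4,0) (3,0) (2,0) (1,0) (0,0) (4,1) (3,2) (2,3) [ray(-1,1) blocked at (2,3)]
W attacks (4,2): no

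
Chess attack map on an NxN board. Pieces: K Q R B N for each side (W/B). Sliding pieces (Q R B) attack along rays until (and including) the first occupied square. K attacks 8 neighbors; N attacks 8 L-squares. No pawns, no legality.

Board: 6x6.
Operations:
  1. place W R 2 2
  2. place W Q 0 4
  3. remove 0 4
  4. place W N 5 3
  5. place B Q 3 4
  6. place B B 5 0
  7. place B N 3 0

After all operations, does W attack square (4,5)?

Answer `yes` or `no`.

Op 1: place WR@(2,2)
Op 2: place WQ@(0,4)
Op 3: remove (0,4)
Op 4: place WN@(5,3)
Op 5: place BQ@(3,4)
Op 6: place BB@(5,0)
Op 7: place BN@(3,0)
Per-piece attacks for W:
  WR@(2,2): attacks (2,3) (2,4) (2,5) (2,1) (2,0) (3,2) (4,2) (5,2) (1,2) (0,2)
  WN@(5,3): attacks (4,5) (3,4) (4,1) (3,2)
W attacks (4,5): yes

Answer: yes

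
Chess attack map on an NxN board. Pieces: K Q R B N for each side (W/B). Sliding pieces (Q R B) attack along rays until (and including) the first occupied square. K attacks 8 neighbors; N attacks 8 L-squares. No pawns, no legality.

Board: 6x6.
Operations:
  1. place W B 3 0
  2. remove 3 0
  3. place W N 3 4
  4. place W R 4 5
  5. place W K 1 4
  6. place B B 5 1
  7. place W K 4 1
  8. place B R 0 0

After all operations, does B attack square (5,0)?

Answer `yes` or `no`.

Op 1: place WB@(3,0)
Op 2: remove (3,0)
Op 3: place WN@(3,4)
Op 4: place WR@(4,5)
Op 5: place WK@(1,4)
Op 6: place BB@(5,1)
Op 7: place WK@(4,1)
Op 8: place BR@(0,0)
Per-piece attacks for B:
  BR@(0,0): attacks (0,1) (0,2) (0,3) (0,4) (0,5) (1,0) (2,0) (3,0) (4,0) (5,0)
  BB@(5,1): attacks (4,2) (3,3) (2,4) (1,5) (4,0)
B attacks (5,0): yes

Answer: yes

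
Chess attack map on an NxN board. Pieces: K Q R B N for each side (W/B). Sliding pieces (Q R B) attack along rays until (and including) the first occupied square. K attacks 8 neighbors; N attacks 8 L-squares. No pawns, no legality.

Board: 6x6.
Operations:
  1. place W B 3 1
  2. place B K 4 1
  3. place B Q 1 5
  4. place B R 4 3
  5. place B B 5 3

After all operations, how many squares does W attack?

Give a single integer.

Answer: 7

Derivation:
Op 1: place WB@(3,1)
Op 2: place BK@(4,1)
Op 3: place BQ@(1,5)
Op 4: place BR@(4,3)
Op 5: place BB@(5,3)
Per-piece attacks for W:
  WB@(3,1): attacks (4,2) (5,3) (4,0) (2,2) (1,3) (0,4) (2,0) [ray(1,1) blocked at (5,3)]
Union (7 distinct): (0,4) (1,3) (2,0) (2,2) (4,0) (4,2) (5,3)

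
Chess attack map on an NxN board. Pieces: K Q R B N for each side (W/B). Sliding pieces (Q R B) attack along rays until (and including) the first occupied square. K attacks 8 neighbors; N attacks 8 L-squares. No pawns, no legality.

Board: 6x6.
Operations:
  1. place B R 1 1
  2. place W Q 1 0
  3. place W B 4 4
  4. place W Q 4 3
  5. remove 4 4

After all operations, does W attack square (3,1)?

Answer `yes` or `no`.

Op 1: place BR@(1,1)
Op 2: place WQ@(1,0)
Op 3: place WB@(4,4)
Op 4: place WQ@(4,3)
Op 5: remove (4,4)
Per-piece attacks for W:
  WQ@(1,0): attacks (1,1) (2,0) (3,0) (4,0) (5,0) (0,0) (2,1) (3,2) (4,3) (0,1) [ray(0,1) blocked at (1,1); ray(1,1) blocked at (4,3)]
  WQ@(4,3): attacks (4,4) (4,5) (4,2) (4,1) (4,0) (5,3) (3,3) (2,3) (1,3) (0,3) (5,4) (5,2) (3,4) (2,5) (3,2) (2,1) (1,0) [ray(-1,-1) blocked at (1,0)]
W attacks (3,1): no

Answer: no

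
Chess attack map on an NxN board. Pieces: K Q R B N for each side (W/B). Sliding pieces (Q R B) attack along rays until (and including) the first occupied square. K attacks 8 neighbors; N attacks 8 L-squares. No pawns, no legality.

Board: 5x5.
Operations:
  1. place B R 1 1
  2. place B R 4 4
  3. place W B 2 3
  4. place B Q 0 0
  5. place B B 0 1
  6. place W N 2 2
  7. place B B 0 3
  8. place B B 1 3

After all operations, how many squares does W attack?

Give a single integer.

Op 1: place BR@(1,1)
Op 2: place BR@(4,4)
Op 3: place WB@(2,3)
Op 4: place BQ@(0,0)
Op 5: place BB@(0,1)
Op 6: place WN@(2,2)
Op 7: place BB@(0,3)
Op 8: place BB@(1,3)
Per-piece attacks for W:
  WN@(2,2): attacks (3,4) (4,3) (1,4) (0,3) (3,0) (4,1) (1,0) (0,1)
  WB@(2,3): attacks (3,4) (3,2) (4,1) (1,4) (1,2) (0,1) [ray(-1,-1) blocked at (0,1)]
Union (10 distinct): (0,1) (0,3) (1,0) (1,2) (1,4) (3,0) (3,2) (3,4) (4,1) (4,3)

Answer: 10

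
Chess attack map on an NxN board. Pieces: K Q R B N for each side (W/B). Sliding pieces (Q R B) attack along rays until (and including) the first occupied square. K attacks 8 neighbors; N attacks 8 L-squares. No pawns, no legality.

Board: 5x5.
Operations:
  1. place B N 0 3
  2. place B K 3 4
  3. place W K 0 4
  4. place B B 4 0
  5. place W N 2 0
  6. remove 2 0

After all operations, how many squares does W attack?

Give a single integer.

Answer: 3

Derivation:
Op 1: place BN@(0,3)
Op 2: place BK@(3,4)
Op 3: place WK@(0,4)
Op 4: place BB@(4,0)
Op 5: place WN@(2,0)
Op 6: remove (2,0)
Per-piece attacks for W:
  WK@(0,4): attacks (0,3) (1,4) (1,3)
Union (3 distinct): (0,3) (1,3) (1,4)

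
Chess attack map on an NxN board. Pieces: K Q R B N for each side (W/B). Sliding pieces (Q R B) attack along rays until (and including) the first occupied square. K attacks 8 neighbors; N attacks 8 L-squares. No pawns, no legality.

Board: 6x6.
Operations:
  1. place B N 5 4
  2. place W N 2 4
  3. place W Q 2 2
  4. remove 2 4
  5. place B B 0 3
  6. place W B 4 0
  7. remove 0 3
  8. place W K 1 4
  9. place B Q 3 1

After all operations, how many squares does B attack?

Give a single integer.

Answer: 15

Derivation:
Op 1: place BN@(5,4)
Op 2: place WN@(2,4)
Op 3: place WQ@(2,2)
Op 4: remove (2,4)
Op 5: place BB@(0,3)
Op 6: place WB@(4,0)
Op 7: remove (0,3)
Op 8: place WK@(1,4)
Op 9: place BQ@(3,1)
Per-piece attacks for B:
  BQ@(3,1): attacks (3,2) (3,3) (3,4) (3,5) (3,0) (4,1) (5,1) (2,1) (1,1) (0,1) (4,2) (5,3) (4,0) (2,2) (2,0) [ray(1,-1) blocked at (4,0); ray(-1,1) blocked at (2,2)]
  BN@(5,4): attacks (3,5) (4,2) (3,3)
Union (15 distinct): (0,1) (1,1) (2,0) (2,1) (2,2) (3,0) (3,2) (3,3) (3,4) (3,5) (4,0) (4,1) (4,2) (5,1) (5,3)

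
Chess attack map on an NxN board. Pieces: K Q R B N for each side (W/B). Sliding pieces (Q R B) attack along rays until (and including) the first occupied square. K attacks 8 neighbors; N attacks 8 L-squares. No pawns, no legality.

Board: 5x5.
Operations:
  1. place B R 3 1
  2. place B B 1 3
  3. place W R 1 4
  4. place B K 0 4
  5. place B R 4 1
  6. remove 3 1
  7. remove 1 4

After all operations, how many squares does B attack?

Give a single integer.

Op 1: place BR@(3,1)
Op 2: place BB@(1,3)
Op 3: place WR@(1,4)
Op 4: place BK@(0,4)
Op 5: place BR@(4,1)
Op 6: remove (3,1)
Op 7: remove (1,4)
Per-piece attacks for B:
  BK@(0,4): attacks (0,3) (1,4) (1,3)
  BB@(1,3): attacks (2,4) (2,2) (3,1) (4,0) (0,4) (0,2) [ray(-1,1) blocked at (0,4)]
  BR@(4,1): attacks (4,2) (4,3) (4,4) (4,0) (3,1) (2,1) (1,1) (0,1)
Union (15 distinct): (0,1) (0,2) (0,3) (0,4) (1,1) (1,3) (1,4) (2,1) (2,2) (2,4) (3,1) (4,0) (4,2) (4,3) (4,4)

Answer: 15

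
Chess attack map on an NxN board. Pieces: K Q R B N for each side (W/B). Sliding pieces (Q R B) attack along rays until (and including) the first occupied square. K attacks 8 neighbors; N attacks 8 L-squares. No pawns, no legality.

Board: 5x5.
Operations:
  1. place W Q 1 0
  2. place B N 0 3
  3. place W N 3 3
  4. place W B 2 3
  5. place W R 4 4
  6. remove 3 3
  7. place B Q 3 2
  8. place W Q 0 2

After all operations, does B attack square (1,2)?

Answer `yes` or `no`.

Op 1: place WQ@(1,0)
Op 2: place BN@(0,3)
Op 3: place WN@(3,3)
Op 4: place WB@(2,3)
Op 5: place WR@(4,4)
Op 6: remove (3,3)
Op 7: place BQ@(3,2)
Op 8: place WQ@(0,2)
Per-piece attacks for B:
  BN@(0,3): attacks (2,4) (1,1) (2,2)
  BQ@(3,2): attacks (3,3) (3,4) (3,1) (3,0) (4,2) (2,2) (1,2) (0,2) (4,3) (4,1) (2,3) (2,1) (1,0) [ray(-1,0) blocked at (0,2); ray(-1,1) blocked at (2,3); ray(-1,-1) blocked at (1,0)]
B attacks (1,2): yes

Answer: yes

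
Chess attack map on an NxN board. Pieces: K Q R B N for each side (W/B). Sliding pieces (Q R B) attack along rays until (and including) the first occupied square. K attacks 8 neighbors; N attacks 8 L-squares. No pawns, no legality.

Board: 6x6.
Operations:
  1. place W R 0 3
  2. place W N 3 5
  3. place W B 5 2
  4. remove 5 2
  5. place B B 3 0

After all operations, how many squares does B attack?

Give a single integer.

Answer: 5

Derivation:
Op 1: place WR@(0,3)
Op 2: place WN@(3,5)
Op 3: place WB@(5,2)
Op 4: remove (5,2)
Op 5: place BB@(3,0)
Per-piece attacks for B:
  BB@(3,0): attacks (4,1) (5,2) (2,1) (1,2) (0,3) [ray(-1,1) blocked at (0,3)]
Union (5 distinct): (0,3) (1,2) (2,1) (4,1) (5,2)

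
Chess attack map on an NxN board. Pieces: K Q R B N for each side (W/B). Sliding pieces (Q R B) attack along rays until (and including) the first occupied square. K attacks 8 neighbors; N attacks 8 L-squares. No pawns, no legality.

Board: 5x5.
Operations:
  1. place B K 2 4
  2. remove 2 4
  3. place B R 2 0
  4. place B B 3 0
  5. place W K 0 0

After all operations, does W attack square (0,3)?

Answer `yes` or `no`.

Op 1: place BK@(2,4)
Op 2: remove (2,4)
Op 3: place BR@(2,0)
Op 4: place BB@(3,0)
Op 5: place WK@(0,0)
Per-piece attacks for W:
  WK@(0,0): attacks (0,1) (1,0) (1,1)
W attacks (0,3): no

Answer: no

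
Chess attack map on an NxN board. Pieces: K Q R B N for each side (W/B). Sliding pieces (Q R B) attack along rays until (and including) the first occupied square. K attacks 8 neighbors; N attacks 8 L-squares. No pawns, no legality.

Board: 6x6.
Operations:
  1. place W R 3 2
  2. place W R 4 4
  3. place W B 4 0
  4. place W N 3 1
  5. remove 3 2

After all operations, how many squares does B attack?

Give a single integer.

Answer: 0

Derivation:
Op 1: place WR@(3,2)
Op 2: place WR@(4,4)
Op 3: place WB@(4,0)
Op 4: place WN@(3,1)
Op 5: remove (3,2)
Per-piece attacks for B:
Union (0 distinct): (none)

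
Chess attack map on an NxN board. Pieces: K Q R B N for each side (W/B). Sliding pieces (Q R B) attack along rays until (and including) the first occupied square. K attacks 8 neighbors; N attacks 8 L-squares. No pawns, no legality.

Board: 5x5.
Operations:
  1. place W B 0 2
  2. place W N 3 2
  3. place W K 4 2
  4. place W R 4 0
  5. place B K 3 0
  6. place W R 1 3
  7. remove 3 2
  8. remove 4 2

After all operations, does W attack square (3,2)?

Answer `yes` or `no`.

Answer: no

Derivation:
Op 1: place WB@(0,2)
Op 2: place WN@(3,2)
Op 3: place WK@(4,2)
Op 4: place WR@(4,0)
Op 5: place BK@(3,0)
Op 6: place WR@(1,3)
Op 7: remove (3,2)
Op 8: remove (4,2)
Per-piece attacks for W:
  WB@(0,2): attacks (1,3) (1,1) (2,0) [ray(1,1) blocked at (1,3)]
  WR@(1,3): attacks (1,4) (1,2) (1,1) (1,0) (2,3) (3,3) (4,3) (0,3)
  WR@(4,0): attacks (4,1) (4,2) (4,3) (4,4) (3,0) [ray(-1,0) blocked at (3,0)]
W attacks (3,2): no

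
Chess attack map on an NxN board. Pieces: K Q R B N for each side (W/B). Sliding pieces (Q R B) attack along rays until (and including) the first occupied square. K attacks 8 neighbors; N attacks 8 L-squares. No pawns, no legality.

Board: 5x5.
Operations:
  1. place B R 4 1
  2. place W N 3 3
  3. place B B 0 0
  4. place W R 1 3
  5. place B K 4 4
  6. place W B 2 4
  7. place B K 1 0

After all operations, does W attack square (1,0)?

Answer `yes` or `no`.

Answer: yes

Derivation:
Op 1: place BR@(4,1)
Op 2: place WN@(3,3)
Op 3: place BB@(0,0)
Op 4: place WR@(1,3)
Op 5: place BK@(4,4)
Op 6: place WB@(2,4)
Op 7: place BK@(1,0)
Per-piece attacks for W:
  WR@(1,3): attacks (1,4) (1,2) (1,1) (1,0) (2,3) (3,3) (0,3) [ray(0,-1) blocked at (1,0); ray(1,0) blocked at (3,3)]
  WB@(2,4): attacks (3,3) (1,3) [ray(1,-1) blocked at (3,3); ray(-1,-1) blocked at (1,3)]
  WN@(3,3): attacks (1,4) (4,1) (2,1) (1,2)
W attacks (1,0): yes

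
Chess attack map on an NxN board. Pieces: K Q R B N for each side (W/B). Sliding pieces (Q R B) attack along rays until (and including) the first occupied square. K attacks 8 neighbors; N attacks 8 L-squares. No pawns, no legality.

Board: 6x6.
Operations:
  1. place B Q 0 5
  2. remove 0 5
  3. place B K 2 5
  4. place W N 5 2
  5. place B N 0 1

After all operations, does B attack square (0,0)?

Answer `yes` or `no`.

Op 1: place BQ@(0,5)
Op 2: remove (0,5)
Op 3: place BK@(2,5)
Op 4: place WN@(5,2)
Op 5: place BN@(0,1)
Per-piece attacks for B:
  BN@(0,1): attacks (1,3) (2,2) (2,0)
  BK@(2,5): attacks (2,4) (3,5) (1,5) (3,4) (1,4)
B attacks (0,0): no

Answer: no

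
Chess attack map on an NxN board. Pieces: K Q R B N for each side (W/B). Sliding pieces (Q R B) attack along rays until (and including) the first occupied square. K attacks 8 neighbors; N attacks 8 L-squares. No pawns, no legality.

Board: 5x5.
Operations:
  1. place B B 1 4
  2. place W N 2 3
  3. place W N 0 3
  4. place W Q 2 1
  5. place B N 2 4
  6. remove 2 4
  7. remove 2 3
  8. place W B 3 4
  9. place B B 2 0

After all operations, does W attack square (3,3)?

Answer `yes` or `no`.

Op 1: place BB@(1,4)
Op 2: place WN@(2,3)
Op 3: place WN@(0,3)
Op 4: place WQ@(2,1)
Op 5: place BN@(2,4)
Op 6: remove (2,4)
Op 7: remove (2,3)
Op 8: place WB@(3,4)
Op 9: place BB@(2,0)
Per-piece attacks for W:
  WN@(0,3): attacks (2,4) (1,1) (2,2)
  WQ@(2,1): attacks (2,2) (2,3) (2,4) (2,0) (3,1) (4,1) (1,1) (0,1) (3,2) (4,3) (3,0) (1,2) (0,3) (1,0) [ray(0,-1) blocked at (2,0); ray(-1,1) blocked at (0,3)]
  WB@(3,4): attacks (4,3) (2,3) (1,2) (0,1)
W attacks (3,3): no

Answer: no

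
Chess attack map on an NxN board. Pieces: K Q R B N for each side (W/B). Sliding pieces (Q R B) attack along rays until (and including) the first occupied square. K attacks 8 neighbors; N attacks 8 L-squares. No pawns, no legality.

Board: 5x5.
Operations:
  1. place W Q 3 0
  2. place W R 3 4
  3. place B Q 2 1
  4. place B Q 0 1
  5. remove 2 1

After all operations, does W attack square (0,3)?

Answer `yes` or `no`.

Answer: yes

Derivation:
Op 1: place WQ@(3,0)
Op 2: place WR@(3,4)
Op 3: place BQ@(2,1)
Op 4: place BQ@(0,1)
Op 5: remove (2,1)
Per-piece attacks for W:
  WQ@(3,0): attacks (3,1) (3,2) (3,3) (3,4) (4,0) (2,0) (1,0) (0,0) (4,1) (2,1) (1,2) (0,3) [ray(0,1) blocked at (3,4)]
  WR@(3,4): attacks (3,3) (3,2) (3,1) (3,0) (4,4) (2,4) (1,4) (0,4) [ray(0,-1) blocked at (3,0)]
W attacks (0,3): yes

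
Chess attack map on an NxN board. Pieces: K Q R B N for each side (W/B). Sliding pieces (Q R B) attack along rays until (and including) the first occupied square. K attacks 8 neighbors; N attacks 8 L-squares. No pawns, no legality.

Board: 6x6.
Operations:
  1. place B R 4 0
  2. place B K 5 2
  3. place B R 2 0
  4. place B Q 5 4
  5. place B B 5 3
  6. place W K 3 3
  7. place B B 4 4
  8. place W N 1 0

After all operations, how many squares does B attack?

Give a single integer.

Op 1: place BR@(4,0)
Op 2: place BK@(5,2)
Op 3: place BR@(2,0)
Op 4: place BQ@(5,4)
Op 5: place BB@(5,3)
Op 6: place WK@(3,3)
Op 7: place BB@(4,4)
Op 8: place WN@(1,0)
Per-piece attacks for B:
  BR@(2,0): attacks (2,1) (2,2) (2,3) (2,4) (2,5) (3,0) (4,0) (1,0) [ray(1,0) blocked at (4,0); ray(-1,0) blocked at (1,0)]
  BR@(4,0): attacks (4,1) (4,2) (4,3) (4,4) (5,0) (3,0) (2,0) [ray(0,1) blocked at (4,4); ray(-1,0) blocked at (2,0)]
  BB@(4,4): attacks (5,5) (5,3) (3,5) (3,3) [ray(1,-1) blocked at (5,3); ray(-1,-1) blocked at (3,3)]
  BK@(5,2): attacks (5,3) (5,1) (4,2) (4,3) (4,1)
  BB@(5,3): attacks (4,4) (4,2) (3,1) (2,0) [ray(-1,1) blocked at (4,4); ray(-1,-1) blocked at (2,0)]
  BQ@(5,4): attacks (5,5) (5,3) (4,4) (4,5) (4,3) (3,2) (2,1) (1,0) [ray(0,-1) blocked at (5,3); ray(-1,0) blocked at (4,4); ray(-1,-1) blocked at (1,0)]
Union (22 distinct): (1,0) (2,0) (2,1) (2,2) (2,3) (2,4) (2,5) (3,0) (3,1) (3,2) (3,3) (3,5) (4,0) (4,1) (4,2) (4,3) (4,4) (4,5) (5,0) (5,1) (5,3) (5,5)

Answer: 22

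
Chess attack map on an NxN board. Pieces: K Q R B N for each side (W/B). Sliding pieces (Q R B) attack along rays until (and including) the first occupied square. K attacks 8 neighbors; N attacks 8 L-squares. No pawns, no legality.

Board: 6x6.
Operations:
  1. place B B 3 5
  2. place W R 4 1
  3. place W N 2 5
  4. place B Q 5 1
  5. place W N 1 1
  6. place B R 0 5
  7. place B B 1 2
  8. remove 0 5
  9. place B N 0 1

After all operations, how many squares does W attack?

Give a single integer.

Answer: 16

Derivation:
Op 1: place BB@(3,5)
Op 2: place WR@(4,1)
Op 3: place WN@(2,5)
Op 4: place BQ@(5,1)
Op 5: place WN@(1,1)
Op 6: place BR@(0,5)
Op 7: place BB@(1,2)
Op 8: remove (0,5)
Op 9: place BN@(0,1)
Per-piece attacks for W:
  WN@(1,1): attacks (2,3) (3,2) (0,3) (3,0)
  WN@(2,5): attacks (3,3) (4,4) (1,3) (0,4)
  WR@(4,1): attacks (4,2) (4,3) (4,4) (4,5) (4,0) (5,1) (3,1) (2,1) (1,1) [ray(1,0) blocked at (5,1); ray(-1,0) blocked at (1,1)]
Union (16 distinct): (0,3) (0,4) (1,1) (1,3) (2,1) (2,3) (3,0) (3,1) (3,2) (3,3) (4,0) (4,2) (4,3) (4,4) (4,5) (5,1)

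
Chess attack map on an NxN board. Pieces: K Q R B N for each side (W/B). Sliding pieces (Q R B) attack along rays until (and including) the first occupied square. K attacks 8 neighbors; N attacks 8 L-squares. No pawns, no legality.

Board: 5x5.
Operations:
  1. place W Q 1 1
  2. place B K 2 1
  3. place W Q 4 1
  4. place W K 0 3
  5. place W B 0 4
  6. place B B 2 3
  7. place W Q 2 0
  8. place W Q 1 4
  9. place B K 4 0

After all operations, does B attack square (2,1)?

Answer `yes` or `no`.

Answer: no

Derivation:
Op 1: place WQ@(1,1)
Op 2: place BK@(2,1)
Op 3: place WQ@(4,1)
Op 4: place WK@(0,3)
Op 5: place WB@(0,4)
Op 6: place BB@(2,3)
Op 7: place WQ@(2,0)
Op 8: place WQ@(1,4)
Op 9: place BK@(4,0)
Per-piece attacks for B:
  BK@(2,1): attacks (2,2) (2,0) (3,1) (1,1) (3,2) (3,0) (1,2) (1,0)
  BB@(2,3): attacks (3,4) (3,2) (4,1) (1,4) (1,2) (0,1) [ray(1,-1) blocked at (4,1); ray(-1,1) blocked at (1,4)]
  BK@(4,0): attacks (4,1) (3,0) (3,1)
B attacks (2,1): no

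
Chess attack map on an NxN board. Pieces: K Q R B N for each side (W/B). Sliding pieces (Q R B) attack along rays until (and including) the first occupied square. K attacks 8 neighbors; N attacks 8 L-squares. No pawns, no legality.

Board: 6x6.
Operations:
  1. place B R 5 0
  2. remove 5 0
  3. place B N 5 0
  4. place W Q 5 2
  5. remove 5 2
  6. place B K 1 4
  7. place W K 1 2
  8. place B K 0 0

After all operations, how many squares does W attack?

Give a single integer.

Op 1: place BR@(5,0)
Op 2: remove (5,0)
Op 3: place BN@(5,0)
Op 4: place WQ@(5,2)
Op 5: remove (5,2)
Op 6: place BK@(1,4)
Op 7: place WK@(1,2)
Op 8: place BK@(0,0)
Per-piece attacks for W:
  WK@(1,2): attacks (1,3) (1,1) (2,2) (0,2) (2,3) (2,1) (0,3) (0,1)
Union (8 distinct): (0,1) (0,2) (0,3) (1,1) (1,3) (2,1) (2,2) (2,3)

Answer: 8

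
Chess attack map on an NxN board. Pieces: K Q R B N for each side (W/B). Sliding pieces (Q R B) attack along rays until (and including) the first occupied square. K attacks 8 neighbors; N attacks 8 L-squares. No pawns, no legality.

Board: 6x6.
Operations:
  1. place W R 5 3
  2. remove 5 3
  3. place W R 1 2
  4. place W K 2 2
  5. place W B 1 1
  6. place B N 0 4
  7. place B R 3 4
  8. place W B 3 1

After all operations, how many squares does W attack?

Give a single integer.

Op 1: place WR@(5,3)
Op 2: remove (5,3)
Op 3: place WR@(1,2)
Op 4: place WK@(2,2)
Op 5: place WB@(1,1)
Op 6: place BN@(0,4)
Op 7: place BR@(3,4)
Op 8: place WB@(3,1)
Per-piece attacks for W:
  WB@(1,1): attacks (2,2) (2,0) (0,2) (0,0) [ray(1,1) blocked at (2,2)]
  WR@(1,2): attacks (1,3) (1,4) (1,5) (1,1) (2,2) (0,2) [ray(0,-1) blocked at (1,1); ray(1,0) blocked at (2,2)]
  WK@(2,2): attacks (2,3) (2,1) (3,2) (1,2) (3,3) (3,1) (1,3) (1,1)
  WB@(3,1): attacks (4,2) (5,3) (4,0) (2,2) (2,0) [ray(-1,1) blocked at (2,2)]
Union (17 distinct): (0,0) (0,2) (1,1) (1,2) (1,3) (1,4) (1,5) (2,0) (2,1) (2,2) (2,3) (3,1) (3,2) (3,3) (4,0) (4,2) (5,3)

Answer: 17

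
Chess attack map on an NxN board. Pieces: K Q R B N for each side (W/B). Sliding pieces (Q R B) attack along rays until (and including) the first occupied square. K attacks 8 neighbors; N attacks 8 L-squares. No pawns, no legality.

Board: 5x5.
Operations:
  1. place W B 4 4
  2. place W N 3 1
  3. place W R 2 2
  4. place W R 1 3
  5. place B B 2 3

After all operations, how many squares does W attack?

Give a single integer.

Answer: 14

Derivation:
Op 1: place WB@(4,4)
Op 2: place WN@(3,1)
Op 3: place WR@(2,2)
Op 4: place WR@(1,3)
Op 5: place BB@(2,3)
Per-piece attacks for W:
  WR@(1,3): attacks (1,4) (1,2) (1,1) (1,0) (2,3) (0,3) [ray(1,0) blocked at (2,3)]
  WR@(2,2): attacks (2,3) (2,1) (2,0) (3,2) (4,2) (1,2) (0,2) [ray(0,1) blocked at (2,3)]
  WN@(3,1): attacks (4,3) (2,3) (1,2) (1,0)
  WB@(4,4): attacks (3,3) (2,2) [ray(-1,-1) blocked at (2,2)]
Union (14 distinct): (0,2) (0,3) (1,0) (1,1) (1,2) (1,4) (2,0) (2,1) (2,2) (2,3) (3,2) (3,3) (4,2) (4,3)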